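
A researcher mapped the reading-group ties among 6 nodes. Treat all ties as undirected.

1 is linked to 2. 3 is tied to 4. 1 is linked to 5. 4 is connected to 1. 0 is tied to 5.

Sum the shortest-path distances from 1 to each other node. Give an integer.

7

Distances from 1: 0:2, 2:1, 3:2, 4:1, 5:1.
Sum = 2 + 1 + 2 + 1 + 1 = 7.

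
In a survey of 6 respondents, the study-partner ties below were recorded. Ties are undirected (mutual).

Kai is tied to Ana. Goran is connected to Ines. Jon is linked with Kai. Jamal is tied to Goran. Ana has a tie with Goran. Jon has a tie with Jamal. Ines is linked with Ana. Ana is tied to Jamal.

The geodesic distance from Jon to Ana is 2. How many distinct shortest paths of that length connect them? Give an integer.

2

The shortest distance is 2. The length-2 paths are: Jon–Kai–Ana; Jon–Jamal–Ana.
That gives 2 distinct shortest paths.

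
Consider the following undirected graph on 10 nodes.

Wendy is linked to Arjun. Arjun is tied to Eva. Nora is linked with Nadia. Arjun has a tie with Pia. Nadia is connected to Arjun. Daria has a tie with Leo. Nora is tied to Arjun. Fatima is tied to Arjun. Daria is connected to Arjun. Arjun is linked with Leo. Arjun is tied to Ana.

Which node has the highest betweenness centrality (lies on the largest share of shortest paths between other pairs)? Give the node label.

Unnormalized betweenness of each node: Ana:0, Arjun:34, Daria:0, Eva:0, Fatima:0, Leo:0, Nadia:0, Nora:0, Pia:0, Wendy:0.
Arjun has the largest value, 34, making it the main broker — the node through which the most shortest paths run.

Arjun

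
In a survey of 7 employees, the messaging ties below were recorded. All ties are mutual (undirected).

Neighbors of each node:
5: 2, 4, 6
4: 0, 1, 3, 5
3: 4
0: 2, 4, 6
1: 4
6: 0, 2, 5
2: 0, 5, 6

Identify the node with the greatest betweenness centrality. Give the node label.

Unnormalized betweenness of each node: 0:3, 1:0, 2:1/3, 3:0, 4:28/3, 5:3, 6:1/3.
4 has the largest value, 28/3, making it the main broker — the node through which the most shortest paths run.

4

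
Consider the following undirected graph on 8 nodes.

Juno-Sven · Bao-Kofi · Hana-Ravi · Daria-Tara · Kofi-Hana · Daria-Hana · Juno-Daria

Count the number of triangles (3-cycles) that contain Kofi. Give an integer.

Kofi's neighbors are Bao and Hana, but none of them are tied to each other, so no triangle contains Kofi.

0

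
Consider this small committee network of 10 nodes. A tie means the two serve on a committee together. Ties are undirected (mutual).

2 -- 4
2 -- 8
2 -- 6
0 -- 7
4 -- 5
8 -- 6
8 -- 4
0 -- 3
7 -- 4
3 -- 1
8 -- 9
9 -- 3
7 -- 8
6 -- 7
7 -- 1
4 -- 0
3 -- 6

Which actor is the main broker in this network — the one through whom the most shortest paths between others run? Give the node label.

4

Unnormalized betweenness of each node: 0:7/3, 1:1/3, 2:2/3, 3:17/4, 4:121/12, 5:0, 6:8/3, 7:77/12, 8:23/4, 9:1/2.
4 has the largest value, 121/12, making it the main broker — the node through which the most shortest paths run.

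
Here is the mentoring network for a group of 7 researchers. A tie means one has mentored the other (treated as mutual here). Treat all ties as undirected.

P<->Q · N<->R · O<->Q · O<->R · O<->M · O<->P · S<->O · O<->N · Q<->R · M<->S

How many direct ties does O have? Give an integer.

6

O is directly tied to M, N, P, Q, R, and S. That is 6 neighbors, so the degree of O is 6.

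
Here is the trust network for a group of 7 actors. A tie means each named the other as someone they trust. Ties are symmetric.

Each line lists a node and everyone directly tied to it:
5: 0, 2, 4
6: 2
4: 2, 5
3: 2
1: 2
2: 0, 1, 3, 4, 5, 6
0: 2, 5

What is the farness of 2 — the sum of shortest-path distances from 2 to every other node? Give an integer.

6

Distances from 2: 0:1, 1:1, 3:1, 4:1, 5:1, 6:1.
Sum = 1 + 1 + 1 + 1 + 1 + 1 = 6.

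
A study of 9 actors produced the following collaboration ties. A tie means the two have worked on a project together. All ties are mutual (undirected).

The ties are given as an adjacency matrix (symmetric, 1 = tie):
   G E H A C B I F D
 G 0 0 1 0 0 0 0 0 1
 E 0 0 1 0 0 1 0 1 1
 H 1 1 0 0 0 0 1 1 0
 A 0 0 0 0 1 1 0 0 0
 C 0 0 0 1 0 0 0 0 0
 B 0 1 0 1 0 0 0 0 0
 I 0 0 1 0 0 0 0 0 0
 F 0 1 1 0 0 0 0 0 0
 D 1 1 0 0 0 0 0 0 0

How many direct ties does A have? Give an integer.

2

A is directly tied to B and C. That is 2 neighbors, so the degree of A is 2.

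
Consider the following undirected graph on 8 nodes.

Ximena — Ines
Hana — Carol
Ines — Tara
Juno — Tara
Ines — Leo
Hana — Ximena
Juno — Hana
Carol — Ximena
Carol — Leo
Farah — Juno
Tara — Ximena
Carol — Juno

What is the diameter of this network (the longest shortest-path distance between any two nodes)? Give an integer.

3

Eccentricity of each node (its greatest distance to any other): Carol:2, Farah:3, Hana:2, Ines:3, Juno:2, Leo:3, Tara:2, Ximena:3.
The maximum eccentricity is 3, realized for instance by the pair Leo–Farah via Leo – Carol – Juno – Farah. So the diameter is 3.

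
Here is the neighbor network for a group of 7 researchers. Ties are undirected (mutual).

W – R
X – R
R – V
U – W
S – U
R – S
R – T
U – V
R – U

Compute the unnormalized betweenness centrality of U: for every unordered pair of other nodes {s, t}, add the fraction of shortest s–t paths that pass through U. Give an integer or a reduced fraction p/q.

Pairs whose geodesics pass through U — S–W: 1/2; S–V: 1/2; W–V: 1/2.
All other pairs contribute 0.
Summing the contributions gives betweenness(U) = 3/2.

3/2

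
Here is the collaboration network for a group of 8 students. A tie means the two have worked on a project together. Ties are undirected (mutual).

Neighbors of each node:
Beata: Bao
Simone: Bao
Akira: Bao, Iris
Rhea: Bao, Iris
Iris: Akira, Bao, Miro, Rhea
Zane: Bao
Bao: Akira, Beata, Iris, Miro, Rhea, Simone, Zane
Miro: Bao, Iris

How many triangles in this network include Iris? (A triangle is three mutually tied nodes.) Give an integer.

3

Iris's neighbors: Akira, Bao, Miro, and Rhea.
Neighbor pairs that are themselves tied: Iris–Akira–Bao; Iris–Bao–Miro; Iris–Bao–Rhea. Each forms one triangle with Iris, for 3 in total.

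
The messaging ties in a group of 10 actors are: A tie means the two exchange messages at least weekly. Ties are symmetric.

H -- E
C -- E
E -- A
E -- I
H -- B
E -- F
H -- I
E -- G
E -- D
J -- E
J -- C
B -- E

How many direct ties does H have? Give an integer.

H is directly tied to B, E, and I. That is 3 neighbors, so the degree of H is 3.

3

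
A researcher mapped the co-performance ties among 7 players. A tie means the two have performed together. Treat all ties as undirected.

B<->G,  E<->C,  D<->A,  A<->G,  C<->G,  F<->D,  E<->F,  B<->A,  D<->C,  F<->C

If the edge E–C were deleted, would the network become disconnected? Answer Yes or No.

No

Even without that edge, E still reaches C via E – F – C, so the network stays connected. Not a bridge.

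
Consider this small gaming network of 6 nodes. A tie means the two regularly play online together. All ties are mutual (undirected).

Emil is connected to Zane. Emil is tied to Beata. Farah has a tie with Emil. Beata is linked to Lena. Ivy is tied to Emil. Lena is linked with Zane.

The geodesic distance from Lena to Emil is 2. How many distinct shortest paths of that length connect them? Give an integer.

The shortest distance is 2. The length-2 paths are: Lena–Zane–Emil; Lena–Beata–Emil.
That gives 2 distinct shortest paths.

2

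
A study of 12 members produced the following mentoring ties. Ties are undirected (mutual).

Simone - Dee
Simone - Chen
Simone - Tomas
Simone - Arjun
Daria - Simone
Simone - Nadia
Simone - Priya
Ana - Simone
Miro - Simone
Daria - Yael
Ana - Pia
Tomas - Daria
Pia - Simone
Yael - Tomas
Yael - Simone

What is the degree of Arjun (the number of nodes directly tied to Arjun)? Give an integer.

Arjun is directly tied to Simone. That is 1 neighbor, so the degree of Arjun is 1.

1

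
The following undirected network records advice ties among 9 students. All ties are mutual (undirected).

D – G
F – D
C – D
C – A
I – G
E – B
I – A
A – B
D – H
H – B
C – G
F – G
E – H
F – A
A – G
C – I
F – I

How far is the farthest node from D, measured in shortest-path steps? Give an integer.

2

Distances from D: A:2, B:2, C:1, E:2, F:1, G:1, H:1, I:2.
The largest is 2 (to I, A, B, and E), so the eccentricity of D is 2.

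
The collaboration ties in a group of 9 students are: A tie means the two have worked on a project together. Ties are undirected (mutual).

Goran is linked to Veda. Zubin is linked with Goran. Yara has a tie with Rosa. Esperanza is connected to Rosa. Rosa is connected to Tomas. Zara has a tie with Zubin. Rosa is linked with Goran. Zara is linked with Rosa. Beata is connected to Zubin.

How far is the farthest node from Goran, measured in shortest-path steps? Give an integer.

Distances from Goran: Beata:2, Esperanza:2, Rosa:1, Tomas:2, Veda:1, Yara:2, Zara:2, Zubin:1.
The largest is 2 (to Zara, Yara, Tomas, Esperanza, and Beata), so the eccentricity of Goran is 2.

2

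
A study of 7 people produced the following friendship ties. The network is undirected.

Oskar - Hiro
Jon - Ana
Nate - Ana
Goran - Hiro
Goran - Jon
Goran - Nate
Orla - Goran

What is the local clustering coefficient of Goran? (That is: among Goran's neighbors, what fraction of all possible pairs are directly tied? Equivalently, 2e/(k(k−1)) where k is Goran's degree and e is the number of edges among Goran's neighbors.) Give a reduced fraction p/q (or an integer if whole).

Goran's neighbors: Hiro, Jon, Nate, and Orla (k = 4).
Possible neighbor pairs: C(4,2) = 6. Edges among them: none → e = 0.
Clustering(Goran) = 0/6 = 0.

0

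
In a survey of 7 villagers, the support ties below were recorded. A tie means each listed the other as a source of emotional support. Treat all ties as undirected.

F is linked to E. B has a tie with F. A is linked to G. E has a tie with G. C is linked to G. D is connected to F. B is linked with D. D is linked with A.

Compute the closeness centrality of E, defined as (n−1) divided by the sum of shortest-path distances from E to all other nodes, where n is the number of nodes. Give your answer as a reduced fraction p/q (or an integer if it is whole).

Distances from E: A:2, B:2, C:2, D:2, F:1, G:1. Sum = 10.
n = 7, so closeness = 6/10 = 3/5.

3/5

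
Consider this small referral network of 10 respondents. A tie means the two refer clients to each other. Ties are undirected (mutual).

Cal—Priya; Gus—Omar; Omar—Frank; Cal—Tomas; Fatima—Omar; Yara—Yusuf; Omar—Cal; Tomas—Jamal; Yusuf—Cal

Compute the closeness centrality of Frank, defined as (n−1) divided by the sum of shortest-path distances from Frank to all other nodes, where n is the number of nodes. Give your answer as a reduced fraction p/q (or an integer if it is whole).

3/8

Distances from Frank: Cal:2, Fatima:2, Gus:2, Jamal:4, Omar:1, Priya:3, Tomas:3, Yara:4, Yusuf:3. Sum = 24.
n = 10, so closeness = 9/24 = 3/8.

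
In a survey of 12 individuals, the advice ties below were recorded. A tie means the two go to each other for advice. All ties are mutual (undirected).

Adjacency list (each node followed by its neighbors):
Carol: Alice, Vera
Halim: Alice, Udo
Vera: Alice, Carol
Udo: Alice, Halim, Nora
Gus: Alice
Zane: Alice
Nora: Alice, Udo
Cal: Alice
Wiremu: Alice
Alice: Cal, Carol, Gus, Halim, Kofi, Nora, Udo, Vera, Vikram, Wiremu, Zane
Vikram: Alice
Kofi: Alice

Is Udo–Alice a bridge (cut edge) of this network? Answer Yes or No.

No

Even without that edge, Udo still reaches Alice via Udo – Nora – Alice, so the network stays connected. Not a bridge.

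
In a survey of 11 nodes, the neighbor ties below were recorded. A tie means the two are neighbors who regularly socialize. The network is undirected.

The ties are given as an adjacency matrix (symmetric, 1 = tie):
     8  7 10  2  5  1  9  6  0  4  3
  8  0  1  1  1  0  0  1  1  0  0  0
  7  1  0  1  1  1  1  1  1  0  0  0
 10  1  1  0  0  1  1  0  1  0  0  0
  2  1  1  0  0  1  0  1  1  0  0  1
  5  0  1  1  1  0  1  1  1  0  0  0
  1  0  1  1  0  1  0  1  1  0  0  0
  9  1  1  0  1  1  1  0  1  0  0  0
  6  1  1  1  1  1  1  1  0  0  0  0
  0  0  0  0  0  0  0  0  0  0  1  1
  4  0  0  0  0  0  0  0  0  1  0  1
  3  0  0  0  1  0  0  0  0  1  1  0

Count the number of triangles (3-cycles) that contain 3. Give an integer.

3's neighbors: 0, 2, and 4.
Neighbor pairs that are themselves tied: 3–0–4. Each forms one triangle with 3, for 1 in total.

1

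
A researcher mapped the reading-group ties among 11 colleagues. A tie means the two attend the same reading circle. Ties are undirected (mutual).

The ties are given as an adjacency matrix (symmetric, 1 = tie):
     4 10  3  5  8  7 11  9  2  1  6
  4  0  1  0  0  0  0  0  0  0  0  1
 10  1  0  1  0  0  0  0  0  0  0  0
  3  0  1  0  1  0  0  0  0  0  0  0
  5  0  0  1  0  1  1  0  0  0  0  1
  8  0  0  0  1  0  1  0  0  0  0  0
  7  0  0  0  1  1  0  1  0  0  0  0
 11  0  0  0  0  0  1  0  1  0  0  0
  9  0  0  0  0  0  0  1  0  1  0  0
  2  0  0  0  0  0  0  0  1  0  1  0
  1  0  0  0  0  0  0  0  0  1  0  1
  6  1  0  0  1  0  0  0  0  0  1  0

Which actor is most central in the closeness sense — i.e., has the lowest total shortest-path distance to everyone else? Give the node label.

5

Farness (sum of distances to all others) for each node — 1:23, 2:27, 3:24, 4:25, 5:18, 6:19, 7:21, 8:24, 9:28, 10:28, 11:25.
The smallest farness is 18, for 5, so 5 has the highest closeness.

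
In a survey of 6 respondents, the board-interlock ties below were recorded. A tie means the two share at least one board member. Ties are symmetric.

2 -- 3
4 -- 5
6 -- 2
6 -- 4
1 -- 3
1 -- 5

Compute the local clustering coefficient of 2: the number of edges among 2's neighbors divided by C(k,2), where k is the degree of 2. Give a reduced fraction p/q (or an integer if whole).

2's neighbors: 3 and 6 (k = 2).
Possible neighbor pairs: C(2,2) = 1. Edges among them: none → e = 0.
Clustering(2) = 0/1.

0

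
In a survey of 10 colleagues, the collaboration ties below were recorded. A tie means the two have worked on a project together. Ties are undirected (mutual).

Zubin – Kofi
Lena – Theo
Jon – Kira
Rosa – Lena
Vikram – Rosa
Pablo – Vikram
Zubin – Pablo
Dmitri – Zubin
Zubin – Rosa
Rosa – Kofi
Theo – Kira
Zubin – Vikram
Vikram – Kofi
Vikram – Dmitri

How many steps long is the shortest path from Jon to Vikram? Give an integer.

One shortest route is Jon – Kira – Theo – Lena – Rosa – Vikram, which uses 5 edges, and at distance 4 from Jon we only reach {Rosa}, which does not include Vikram. So d(Jon,Vikram) = 5.

5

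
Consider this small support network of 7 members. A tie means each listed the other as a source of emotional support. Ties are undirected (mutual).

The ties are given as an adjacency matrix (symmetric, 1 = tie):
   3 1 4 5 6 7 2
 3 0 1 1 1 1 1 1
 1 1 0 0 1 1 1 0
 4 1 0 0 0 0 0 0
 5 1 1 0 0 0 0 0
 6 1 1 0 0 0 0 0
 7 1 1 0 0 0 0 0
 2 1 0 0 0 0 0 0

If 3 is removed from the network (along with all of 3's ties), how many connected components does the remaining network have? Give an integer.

3

Without 3, the remaining ties split the others into: {1, 5, 6, 7}; {4}; {2}.
That's 3 separate components.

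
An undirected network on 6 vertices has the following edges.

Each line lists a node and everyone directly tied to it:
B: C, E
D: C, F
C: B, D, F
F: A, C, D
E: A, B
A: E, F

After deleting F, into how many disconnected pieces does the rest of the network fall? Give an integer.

F's neighbors (A, C, and D) remain reachable from one another through other ties, so the rest of the network stays in one piece.

1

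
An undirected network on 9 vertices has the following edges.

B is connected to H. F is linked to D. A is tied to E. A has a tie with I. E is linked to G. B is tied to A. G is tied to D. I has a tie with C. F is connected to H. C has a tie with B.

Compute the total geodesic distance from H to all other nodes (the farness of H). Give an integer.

17

Distances from H: A:2, B:1, C:2, D:2, E:3, F:1, G:3, I:3.
Sum = 2 + 1 + 2 + 2 + 3 + 1 + 3 + 3 = 17.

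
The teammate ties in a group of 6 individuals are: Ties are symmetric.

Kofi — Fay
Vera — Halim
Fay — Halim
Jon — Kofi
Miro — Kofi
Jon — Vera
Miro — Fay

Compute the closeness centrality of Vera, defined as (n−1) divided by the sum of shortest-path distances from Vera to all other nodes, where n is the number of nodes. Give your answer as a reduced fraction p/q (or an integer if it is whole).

Distances from Vera: Fay:2, Halim:1, Jon:1, Kofi:2, Miro:3. Sum = 9.
n = 6, so closeness = 5/9.

5/9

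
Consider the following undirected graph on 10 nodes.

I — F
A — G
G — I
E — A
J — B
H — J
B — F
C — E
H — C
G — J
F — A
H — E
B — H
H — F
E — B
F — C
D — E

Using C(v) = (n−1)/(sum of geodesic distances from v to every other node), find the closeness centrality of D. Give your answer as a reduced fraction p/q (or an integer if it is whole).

Distances from D: A:2, B:2, C:2, E:1, F:3, G:3, H:2, I:4, J:3. Sum = 22.
n = 10, so closeness = 9/22.

9/22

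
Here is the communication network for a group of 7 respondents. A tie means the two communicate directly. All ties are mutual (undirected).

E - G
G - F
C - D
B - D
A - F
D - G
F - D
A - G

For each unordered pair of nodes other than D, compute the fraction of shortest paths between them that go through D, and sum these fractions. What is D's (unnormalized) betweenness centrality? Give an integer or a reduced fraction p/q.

Pairs whose geodesics pass through D — E–C: 1; E–B: 1; G–C: 1; G–B: 1; A–C: 2/2; A–B: 2/2; C–F: 1; C–B: 1; F–B: 1.
All other pairs contribute 0.
Summing the contributions gives betweenness(D) = 9.

9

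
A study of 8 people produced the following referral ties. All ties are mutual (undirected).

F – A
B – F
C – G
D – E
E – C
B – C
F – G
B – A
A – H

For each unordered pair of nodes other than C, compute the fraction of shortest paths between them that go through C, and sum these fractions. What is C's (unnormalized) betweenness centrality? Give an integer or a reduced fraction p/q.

21/2

Pairs whose geodesics pass through C — E–A: 1; E–B: 1; E–F: 2/2; E–H: 1; E–G: 1; A–D: 1; B–D: 1; B–G: 1/2; F–D: 2/2; H–D: 1; D–G: 1.
All other pairs contribute 0.
Summing the contributions gives betweenness(C) = 21/2.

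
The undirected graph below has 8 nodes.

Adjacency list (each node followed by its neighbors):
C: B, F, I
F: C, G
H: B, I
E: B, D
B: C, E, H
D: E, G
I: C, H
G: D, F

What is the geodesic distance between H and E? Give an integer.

One shortest route is H – B – E, which uses 2 edges, and H and E are not directly tied, so nothing shorter exists. So d(H,E) = 2.

2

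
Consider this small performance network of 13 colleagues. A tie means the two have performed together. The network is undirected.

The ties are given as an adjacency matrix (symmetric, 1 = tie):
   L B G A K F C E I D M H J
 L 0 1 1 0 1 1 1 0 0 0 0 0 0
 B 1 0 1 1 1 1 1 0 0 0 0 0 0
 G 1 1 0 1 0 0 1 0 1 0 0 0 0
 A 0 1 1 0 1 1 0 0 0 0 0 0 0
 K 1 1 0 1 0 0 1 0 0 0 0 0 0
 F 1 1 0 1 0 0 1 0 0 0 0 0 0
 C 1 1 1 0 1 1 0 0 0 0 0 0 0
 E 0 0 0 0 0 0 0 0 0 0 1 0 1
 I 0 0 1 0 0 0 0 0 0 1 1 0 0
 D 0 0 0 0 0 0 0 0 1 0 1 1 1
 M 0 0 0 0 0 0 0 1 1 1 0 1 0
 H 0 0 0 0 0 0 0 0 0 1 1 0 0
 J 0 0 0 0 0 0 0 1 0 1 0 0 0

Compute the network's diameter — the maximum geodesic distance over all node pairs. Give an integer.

Eccentricity of each node (its greatest distance to any other): A:4, B:4, C:4, D:4, E:5, F:5, G:3, H:5, I:3, J:5, K:5, L:4, M:4.
The maximum eccentricity is 5, realized for instance by the pair K–E via K – L – G – I – M – E. So the diameter is 5.

5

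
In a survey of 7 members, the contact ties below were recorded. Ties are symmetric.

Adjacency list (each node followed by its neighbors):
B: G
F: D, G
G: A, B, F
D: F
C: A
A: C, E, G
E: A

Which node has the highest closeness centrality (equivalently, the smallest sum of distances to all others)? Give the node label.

G

Farness (sum of distances to all others) for each node — A:10, B:14, C:15, D:17, E:15, F:12, G:9.
The smallest farness is 9, for G, so G has the highest closeness.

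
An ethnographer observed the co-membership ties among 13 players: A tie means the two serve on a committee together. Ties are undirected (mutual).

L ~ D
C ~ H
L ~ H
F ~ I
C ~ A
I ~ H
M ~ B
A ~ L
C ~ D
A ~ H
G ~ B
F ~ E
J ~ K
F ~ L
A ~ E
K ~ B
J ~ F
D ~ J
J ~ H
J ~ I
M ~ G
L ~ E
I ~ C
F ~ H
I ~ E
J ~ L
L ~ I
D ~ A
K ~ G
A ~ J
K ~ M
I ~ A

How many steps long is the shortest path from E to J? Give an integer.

2

One shortest route is E – A – J, which uses 2 edges, and E and J are not directly tied, so nothing shorter exists. So d(E,J) = 2.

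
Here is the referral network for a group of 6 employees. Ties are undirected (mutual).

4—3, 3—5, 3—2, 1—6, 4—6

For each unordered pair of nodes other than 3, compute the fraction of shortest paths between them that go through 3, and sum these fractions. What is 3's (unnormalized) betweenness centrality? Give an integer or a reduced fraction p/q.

7

Pairs whose geodesics pass through 3 — 4–2: 1; 4–5: 1; 2–5: 1; 2–6: 1; 2–1: 1; 5–6: 1; 5–1: 1.
All other pairs contribute 0.
Summing the contributions gives betweenness(3) = 7.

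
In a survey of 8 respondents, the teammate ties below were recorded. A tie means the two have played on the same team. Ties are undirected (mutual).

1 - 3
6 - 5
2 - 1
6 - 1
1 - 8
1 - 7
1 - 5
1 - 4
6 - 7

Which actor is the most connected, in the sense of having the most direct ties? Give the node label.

1

Degrees — 1:7, 2:1, 3:1, 4:1, 5:2, 6:3, 7:2, 8:1.
The maximum is 7, attained only by 1.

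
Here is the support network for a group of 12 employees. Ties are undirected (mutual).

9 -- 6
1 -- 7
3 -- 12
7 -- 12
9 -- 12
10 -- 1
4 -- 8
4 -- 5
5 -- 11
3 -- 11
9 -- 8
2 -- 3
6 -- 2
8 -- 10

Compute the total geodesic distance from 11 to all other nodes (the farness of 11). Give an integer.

Distances from 11: 1:4, 2:2, 3:1, 4:2, 5:1, 6:3, 7:3, 8:3, 9:3, 10:4, 12:2.
Sum = 4 + 2 + 1 + 2 + 1 + 3 + 3 + 3 + 3 + 4 + 2 = 28.

28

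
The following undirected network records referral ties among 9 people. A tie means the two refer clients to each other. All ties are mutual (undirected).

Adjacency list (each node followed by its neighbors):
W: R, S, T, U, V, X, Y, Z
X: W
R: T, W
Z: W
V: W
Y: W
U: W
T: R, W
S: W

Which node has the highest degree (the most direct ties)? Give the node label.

Degrees — R:2, S:1, T:2, U:1, V:1, W:8, X:1, Y:1, Z:1.
The maximum is 8, attained only by W.

W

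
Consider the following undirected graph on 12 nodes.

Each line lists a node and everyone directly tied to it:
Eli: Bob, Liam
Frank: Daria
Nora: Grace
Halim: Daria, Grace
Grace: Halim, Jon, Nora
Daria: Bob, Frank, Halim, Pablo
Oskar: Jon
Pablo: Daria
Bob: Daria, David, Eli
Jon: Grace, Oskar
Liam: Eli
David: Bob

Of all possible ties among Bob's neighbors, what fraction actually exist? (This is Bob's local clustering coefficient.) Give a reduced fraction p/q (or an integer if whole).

Bob's neighbors: Daria, David, and Eli (k = 3).
Possible neighbor pairs: C(3,2) = 3. Edges among them: none → e = 0.
Clustering(Bob) = 0/3 = 0.

0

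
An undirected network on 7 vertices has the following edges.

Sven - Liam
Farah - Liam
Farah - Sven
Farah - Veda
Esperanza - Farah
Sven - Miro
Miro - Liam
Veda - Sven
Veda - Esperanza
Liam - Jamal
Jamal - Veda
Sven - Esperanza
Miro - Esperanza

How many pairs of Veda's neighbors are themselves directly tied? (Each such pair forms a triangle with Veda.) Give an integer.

Veda's neighbors: Esperanza, Farah, Jamal, and Sven.
Neighbor pairs that are themselves tied: Veda–Esperanza–Farah; Veda–Esperanza–Sven; Veda–Farah–Sven. Each forms one triangle with Veda, for 3 in total.

3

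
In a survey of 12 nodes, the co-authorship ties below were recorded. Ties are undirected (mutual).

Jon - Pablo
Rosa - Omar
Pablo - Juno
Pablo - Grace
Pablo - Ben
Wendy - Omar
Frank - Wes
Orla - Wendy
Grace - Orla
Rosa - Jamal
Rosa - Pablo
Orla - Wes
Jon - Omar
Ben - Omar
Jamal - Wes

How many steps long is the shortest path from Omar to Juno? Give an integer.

3

One shortest route is Omar – Rosa – Pablo – Juno, which uses 3 edges, and at distance 2 from Omar we only reach {Jamal, Orla, Pablo}, which does not include Juno. So d(Omar,Juno) = 3.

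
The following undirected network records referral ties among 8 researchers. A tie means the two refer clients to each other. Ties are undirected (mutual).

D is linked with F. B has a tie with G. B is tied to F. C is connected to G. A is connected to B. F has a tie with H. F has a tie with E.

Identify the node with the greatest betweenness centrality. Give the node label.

Unnormalized betweenness of each node: A:0, B:14, C:0, D:0, E:0, F:15, G:6, H:0.
F has the largest value, 15, making it the main broker — the node through which the most shortest paths run.

F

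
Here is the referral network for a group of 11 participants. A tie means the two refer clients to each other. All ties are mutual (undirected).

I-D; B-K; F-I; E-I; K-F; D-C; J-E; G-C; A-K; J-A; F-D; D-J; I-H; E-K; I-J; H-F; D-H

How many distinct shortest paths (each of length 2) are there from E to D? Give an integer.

2

The shortest distance is 2. The length-2 paths are: E–I–D; E–J–D.
That gives 2 distinct shortest paths.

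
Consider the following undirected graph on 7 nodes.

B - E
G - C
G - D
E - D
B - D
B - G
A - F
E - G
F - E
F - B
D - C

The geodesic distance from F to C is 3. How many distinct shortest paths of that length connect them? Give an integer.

4

The shortest distance is 3. The length-3 paths are: F–E–D–C; F–B–D–C; F–E–G–C; F–B–G–C.
That gives 4 distinct shortest paths.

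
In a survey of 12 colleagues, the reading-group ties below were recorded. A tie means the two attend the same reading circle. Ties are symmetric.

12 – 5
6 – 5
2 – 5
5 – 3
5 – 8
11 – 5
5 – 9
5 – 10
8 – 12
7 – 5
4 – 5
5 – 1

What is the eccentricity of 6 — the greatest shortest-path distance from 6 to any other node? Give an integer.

2

Distances from 6: 1:2, 2:2, 3:2, 4:2, 5:1, 7:2, 8:2, 9:2, 10:2, 11:2, 12:2.
The largest is 2 (to 9, 11, 10, 8, 4, 7, 2, 3, 12, and 1), so the eccentricity of 6 is 2.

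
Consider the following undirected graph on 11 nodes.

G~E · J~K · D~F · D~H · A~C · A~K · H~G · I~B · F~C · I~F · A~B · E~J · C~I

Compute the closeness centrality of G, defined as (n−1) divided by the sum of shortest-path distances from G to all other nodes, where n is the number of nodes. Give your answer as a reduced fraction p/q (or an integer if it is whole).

Distances from G: A:4, B:5, C:4, D:2, E:1, F:3, H:1, I:4, J:2, K:3. Sum = 29.
n = 11, so closeness = 10/29.

10/29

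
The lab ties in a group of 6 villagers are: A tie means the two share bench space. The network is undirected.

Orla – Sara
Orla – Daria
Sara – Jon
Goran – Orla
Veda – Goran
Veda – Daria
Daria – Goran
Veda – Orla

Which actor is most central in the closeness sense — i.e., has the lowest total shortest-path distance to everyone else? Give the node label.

Farness (sum of distances to all others) for each node — Daria:8, Goran:8, Jon:12, Orla:6, Sara:8, Veda:8.
The smallest farness is 6, for Orla, so Orla has the highest closeness.

Orla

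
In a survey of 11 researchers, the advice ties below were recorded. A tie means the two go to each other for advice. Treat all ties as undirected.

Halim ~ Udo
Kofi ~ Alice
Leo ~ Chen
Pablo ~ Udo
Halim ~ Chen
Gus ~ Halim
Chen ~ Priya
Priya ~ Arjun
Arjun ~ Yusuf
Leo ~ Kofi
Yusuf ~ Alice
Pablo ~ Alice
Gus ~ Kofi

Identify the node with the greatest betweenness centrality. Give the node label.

Alice

Unnormalized betweenness of each node: Alice:73/6, Arjun:23/6, Chen:65/6, Gus:7/3, Halim:19/2, Kofi:53/6, Leo:3, Pablo:23/6, Priya:16/3, Udo:23/6, Yusuf:11/2.
Alice has the largest value, 73/6, making it the main broker — the node through which the most shortest paths run.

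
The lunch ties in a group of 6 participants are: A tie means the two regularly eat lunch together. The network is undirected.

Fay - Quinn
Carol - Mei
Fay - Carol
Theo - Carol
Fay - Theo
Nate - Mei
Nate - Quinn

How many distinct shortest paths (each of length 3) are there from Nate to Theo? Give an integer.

The shortest distance is 3. The length-3 paths are: Nate–Mei–Carol–Theo; Nate–Quinn–Fay–Theo.
That gives 2 distinct shortest paths.

2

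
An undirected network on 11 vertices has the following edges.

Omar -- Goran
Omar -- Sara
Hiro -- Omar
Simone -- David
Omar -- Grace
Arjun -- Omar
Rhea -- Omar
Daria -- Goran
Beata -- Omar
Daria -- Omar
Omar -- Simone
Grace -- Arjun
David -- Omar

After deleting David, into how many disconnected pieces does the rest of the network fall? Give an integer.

David's neighbors (Omar and Simone) remain reachable from one another through other ties, so the rest of the network stays in one piece.

1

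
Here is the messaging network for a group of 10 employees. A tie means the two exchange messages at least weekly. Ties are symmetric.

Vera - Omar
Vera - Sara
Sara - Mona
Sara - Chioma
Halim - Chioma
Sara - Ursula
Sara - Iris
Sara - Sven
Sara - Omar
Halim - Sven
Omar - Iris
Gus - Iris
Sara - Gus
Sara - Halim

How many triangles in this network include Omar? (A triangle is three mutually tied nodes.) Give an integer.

Omar's neighbors: Iris, Sara, and Vera.
Neighbor pairs that are themselves tied: Omar–Iris–Sara; Omar–Sara–Vera. Each forms one triangle with Omar, for 2 in total.

2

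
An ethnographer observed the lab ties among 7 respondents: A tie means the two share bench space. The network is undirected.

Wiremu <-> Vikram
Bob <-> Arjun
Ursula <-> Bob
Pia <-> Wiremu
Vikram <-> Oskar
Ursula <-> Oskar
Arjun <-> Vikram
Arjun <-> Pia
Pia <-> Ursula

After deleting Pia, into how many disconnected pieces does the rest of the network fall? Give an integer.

1

Pia's neighbors (Arjun, Ursula, and Wiremu) remain reachable from one another through other ties, so the rest of the network stays in one piece.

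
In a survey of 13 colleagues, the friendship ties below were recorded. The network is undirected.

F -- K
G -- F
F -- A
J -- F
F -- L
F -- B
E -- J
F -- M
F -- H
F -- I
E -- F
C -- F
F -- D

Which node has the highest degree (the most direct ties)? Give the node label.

F

Degrees — A:1, B:1, C:1, D:1, E:2, F:12, G:1, H:1, I:1, J:2, K:1, L:1, M:1.
The maximum is 12, attained only by F.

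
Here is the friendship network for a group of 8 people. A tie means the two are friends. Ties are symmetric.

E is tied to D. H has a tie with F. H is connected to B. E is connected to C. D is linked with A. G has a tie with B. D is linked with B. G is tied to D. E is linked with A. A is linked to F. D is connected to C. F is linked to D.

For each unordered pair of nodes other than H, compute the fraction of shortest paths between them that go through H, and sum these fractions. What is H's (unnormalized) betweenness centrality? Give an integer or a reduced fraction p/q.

Pairs whose geodesics pass through H — F–B: 1/2.
All other pairs contribute 0.
Summing the contributions gives betweenness(H) = 1/2.

1/2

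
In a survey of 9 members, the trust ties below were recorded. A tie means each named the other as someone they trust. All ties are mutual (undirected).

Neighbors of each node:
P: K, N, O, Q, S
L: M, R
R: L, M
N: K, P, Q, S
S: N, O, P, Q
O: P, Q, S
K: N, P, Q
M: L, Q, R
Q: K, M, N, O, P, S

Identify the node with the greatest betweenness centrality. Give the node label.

Unnormalized betweenness of each node: K:0, L:0, M:12, N:1/3, O:0, P:7/6, Q:97/6, R:0, S:1/3.
Q has the largest value, 97/6, making it the main broker — the node through which the most shortest paths run.

Q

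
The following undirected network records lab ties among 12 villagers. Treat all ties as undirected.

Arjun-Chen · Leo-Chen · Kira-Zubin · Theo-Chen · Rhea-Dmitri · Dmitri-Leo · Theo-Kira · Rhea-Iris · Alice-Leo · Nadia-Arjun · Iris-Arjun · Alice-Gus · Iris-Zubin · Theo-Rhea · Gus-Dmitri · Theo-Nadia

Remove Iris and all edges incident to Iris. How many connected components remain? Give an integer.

Iris's neighbors (Arjun, Rhea, and Zubin) remain reachable from one another through other ties, so the rest of the network stays in one piece.

1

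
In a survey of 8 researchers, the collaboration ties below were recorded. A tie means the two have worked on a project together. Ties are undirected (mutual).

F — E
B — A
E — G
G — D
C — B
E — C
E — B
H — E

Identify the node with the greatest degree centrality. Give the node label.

Degrees — A:1, B:3, C:2, D:1, E:5, F:1, G:2, H:1.
The maximum is 5, attained only by E.

E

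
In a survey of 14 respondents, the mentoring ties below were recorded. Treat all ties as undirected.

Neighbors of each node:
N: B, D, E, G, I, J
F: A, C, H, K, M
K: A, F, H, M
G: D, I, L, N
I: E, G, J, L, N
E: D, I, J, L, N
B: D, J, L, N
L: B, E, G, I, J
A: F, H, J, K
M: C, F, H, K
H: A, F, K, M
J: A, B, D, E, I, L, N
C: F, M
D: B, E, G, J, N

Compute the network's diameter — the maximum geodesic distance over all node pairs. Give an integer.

Eccentricity of each node (its greatest distance to any other): A:3, B:4, C:5, D:4, E:4, F:4, G:5, H:4, I:4, J:3, K:4, L:4, M:5, N:4.
The maximum eccentricity is 5, realized for instance by the pair C–G via C – F – A – J – L – G. So the diameter is 5.

5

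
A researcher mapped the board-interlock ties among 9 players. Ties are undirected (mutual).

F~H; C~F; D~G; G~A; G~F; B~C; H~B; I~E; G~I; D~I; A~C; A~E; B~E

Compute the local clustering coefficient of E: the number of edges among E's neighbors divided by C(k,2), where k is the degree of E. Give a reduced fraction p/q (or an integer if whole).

0

E's neighbors: A, B, and I (k = 3).
Possible neighbor pairs: C(3,2) = 3. Edges among them: none → e = 0.
Clustering(E) = 0/3 = 0.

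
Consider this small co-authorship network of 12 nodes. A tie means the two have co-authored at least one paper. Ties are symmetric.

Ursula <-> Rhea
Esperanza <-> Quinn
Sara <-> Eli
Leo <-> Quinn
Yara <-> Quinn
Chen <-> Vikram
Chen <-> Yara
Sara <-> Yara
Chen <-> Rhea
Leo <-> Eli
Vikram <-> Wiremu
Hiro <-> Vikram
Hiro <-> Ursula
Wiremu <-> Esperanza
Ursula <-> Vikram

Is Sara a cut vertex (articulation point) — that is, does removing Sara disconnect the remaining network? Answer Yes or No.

No

Even without Sara, every remaining node can still reach every other (the residual graph is connected), so Sara is not a cut vertex.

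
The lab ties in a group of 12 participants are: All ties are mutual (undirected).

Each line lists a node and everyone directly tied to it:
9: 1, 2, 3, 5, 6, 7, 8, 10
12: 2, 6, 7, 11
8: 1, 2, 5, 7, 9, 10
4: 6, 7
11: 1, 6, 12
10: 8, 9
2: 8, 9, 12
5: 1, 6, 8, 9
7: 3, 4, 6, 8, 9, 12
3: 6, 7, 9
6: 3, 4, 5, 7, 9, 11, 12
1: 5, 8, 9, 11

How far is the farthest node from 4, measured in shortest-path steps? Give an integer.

Distances from 4: 1:3, 2:3, 3:2, 5:2, 6:1, 7:1, 8:2, 9:2, 10:3, 11:2, 12:2.
The largest is 3 (to 1, 2, and 10), so the eccentricity of 4 is 3.

3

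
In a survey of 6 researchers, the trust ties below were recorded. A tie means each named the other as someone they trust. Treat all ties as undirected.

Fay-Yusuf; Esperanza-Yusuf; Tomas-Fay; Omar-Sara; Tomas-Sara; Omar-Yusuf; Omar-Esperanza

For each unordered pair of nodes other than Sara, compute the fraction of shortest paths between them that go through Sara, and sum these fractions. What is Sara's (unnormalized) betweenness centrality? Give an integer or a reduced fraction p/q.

Pairs whose geodesics pass through Sara — Omar–Tomas: 1; Esperanza–Tomas: 1/2.
All other pairs contribute 0.
Summing the contributions gives betweenness(Sara) = 3/2.

3/2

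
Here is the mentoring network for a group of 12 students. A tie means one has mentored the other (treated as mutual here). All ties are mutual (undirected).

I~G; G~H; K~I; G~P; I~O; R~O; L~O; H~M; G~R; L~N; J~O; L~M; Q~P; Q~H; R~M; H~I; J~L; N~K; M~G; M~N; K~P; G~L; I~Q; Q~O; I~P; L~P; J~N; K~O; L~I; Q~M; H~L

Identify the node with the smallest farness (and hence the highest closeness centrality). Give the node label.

Farness (sum of distances to all others) for each node — G:16, H:17, I:15, J:19, K:18, L:14, M:16, N:18, O:16, P:17, Q:17, R:19.
The smallest farness is 14, for L, so L has the highest closeness.

L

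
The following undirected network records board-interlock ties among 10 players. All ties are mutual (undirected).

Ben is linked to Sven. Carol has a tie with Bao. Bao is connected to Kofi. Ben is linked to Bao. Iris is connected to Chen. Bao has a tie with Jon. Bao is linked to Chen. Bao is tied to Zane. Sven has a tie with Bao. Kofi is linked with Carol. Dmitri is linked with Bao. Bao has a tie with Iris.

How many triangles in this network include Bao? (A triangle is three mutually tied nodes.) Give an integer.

3

Bao's neighbors: Ben, Carol, Chen, Dmitri, Iris, Jon, Kofi, Sven, and Zane.
Neighbor pairs that are themselves tied: Bao–Ben–Sven; Bao–Carol–Kofi; Bao–Chen–Iris. Each forms one triangle with Bao, for 3 in total.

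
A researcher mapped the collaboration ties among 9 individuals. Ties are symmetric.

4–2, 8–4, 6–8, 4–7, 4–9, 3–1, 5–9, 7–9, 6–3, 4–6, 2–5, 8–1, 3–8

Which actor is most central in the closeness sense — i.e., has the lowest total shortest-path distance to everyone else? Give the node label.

Farness (sum of distances to all others) for each node — 1:19, 2:16, 3:18, 4:11, 5:20, 6:14, 7:16, 8:13, 9:15.
The smallest farness is 11, for 4, so 4 has the highest closeness.

4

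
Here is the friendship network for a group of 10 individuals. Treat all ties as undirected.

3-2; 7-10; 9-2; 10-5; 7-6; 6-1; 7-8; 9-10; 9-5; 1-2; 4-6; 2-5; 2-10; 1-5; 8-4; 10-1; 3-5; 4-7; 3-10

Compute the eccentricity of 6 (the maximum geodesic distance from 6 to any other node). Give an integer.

Distances from 6: 1:1, 2:2, 3:3, 4:1, 5:2, 7:1, 8:2, 9:3, 10:2.
The largest is 3 (to 3 and 9), so the eccentricity of 6 is 3.

3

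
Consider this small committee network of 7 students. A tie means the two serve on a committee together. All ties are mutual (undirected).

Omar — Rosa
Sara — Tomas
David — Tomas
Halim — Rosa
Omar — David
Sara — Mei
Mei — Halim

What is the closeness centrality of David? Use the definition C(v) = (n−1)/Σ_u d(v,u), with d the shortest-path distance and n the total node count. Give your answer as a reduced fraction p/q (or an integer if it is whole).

1/2

Distances from David: Halim:3, Mei:3, Omar:1, Rosa:2, Sara:2, Tomas:1. Sum = 12.
n = 7, so closeness = 6/12 = 1/2.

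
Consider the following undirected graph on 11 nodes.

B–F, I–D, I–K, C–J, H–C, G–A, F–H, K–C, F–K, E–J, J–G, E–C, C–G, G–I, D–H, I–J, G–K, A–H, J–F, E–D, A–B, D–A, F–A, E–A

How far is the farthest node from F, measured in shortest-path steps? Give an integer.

2

Distances from F: A:1, B:1, C:2, D:2, E:2, G:2, H:1, I:2, J:1, K:1.
The largest is 2 (to G, I, C, E, and D), so the eccentricity of F is 2.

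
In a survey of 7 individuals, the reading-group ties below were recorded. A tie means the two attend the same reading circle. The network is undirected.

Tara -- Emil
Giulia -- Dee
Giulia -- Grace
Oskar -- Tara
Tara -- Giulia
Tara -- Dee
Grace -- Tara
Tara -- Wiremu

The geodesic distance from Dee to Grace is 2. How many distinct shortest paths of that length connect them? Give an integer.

2

The shortest distance is 2. The length-2 paths are: Dee–Tara–Grace; Dee–Giulia–Grace.
That gives 2 distinct shortest paths.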